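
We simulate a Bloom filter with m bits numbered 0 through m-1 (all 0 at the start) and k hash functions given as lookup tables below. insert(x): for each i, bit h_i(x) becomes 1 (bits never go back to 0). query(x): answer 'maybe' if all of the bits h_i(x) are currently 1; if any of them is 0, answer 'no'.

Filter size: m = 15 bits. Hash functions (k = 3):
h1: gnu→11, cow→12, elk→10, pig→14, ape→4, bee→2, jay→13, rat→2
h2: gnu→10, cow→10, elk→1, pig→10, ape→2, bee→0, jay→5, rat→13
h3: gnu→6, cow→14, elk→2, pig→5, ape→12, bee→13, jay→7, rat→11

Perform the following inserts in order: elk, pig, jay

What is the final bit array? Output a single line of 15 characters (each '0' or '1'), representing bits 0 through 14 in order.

Start: bits=000000000000000
After insert 'elk': sets bits 1 2 10 -> bits=011000000010000
After insert 'pig': sets bits 5 10 14 -> bits=011001000010001
After insert 'jay': sets bits 5 7 13 -> bits=011001010010011

Answer: 011001010010011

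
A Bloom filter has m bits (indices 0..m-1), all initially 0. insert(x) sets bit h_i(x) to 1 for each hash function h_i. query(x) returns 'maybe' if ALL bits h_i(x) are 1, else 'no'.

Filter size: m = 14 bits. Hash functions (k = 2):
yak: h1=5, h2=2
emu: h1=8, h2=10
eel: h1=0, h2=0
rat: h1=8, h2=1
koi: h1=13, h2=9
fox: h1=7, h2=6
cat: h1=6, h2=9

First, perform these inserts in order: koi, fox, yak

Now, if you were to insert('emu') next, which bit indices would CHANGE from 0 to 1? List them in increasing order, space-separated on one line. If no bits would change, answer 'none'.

Start: bits=00000000000000
After insert 'koi': sets bits 9 13 -> bits=00000000010001
After insert 'fox': sets bits 6 7 -> bits=00000011010001
After insert 'yak': sets bits 2 5 -> bits=00100111010001
insert 'emu' would touch bits 8 10; currently bit8=0, bit10=0
Bits that are 0 among those (would change 0->1): 8 10

Answer: 8 10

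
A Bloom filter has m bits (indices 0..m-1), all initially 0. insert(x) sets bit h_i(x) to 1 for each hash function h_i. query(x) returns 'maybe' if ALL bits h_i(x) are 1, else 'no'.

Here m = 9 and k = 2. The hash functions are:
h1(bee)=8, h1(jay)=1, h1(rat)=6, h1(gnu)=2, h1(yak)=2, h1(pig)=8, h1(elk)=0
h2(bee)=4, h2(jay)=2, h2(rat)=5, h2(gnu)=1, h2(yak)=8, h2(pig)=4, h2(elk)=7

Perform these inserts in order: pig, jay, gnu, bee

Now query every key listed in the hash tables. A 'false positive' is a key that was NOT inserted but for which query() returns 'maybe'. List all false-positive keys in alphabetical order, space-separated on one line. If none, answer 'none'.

Answer: yak

Derivation:
Start: bits=000000000
After insert 'pig': sets bits 4 8 -> bits=000010001
After insert 'jay': sets bits 1 2 -> bits=011010001
After insert 'gnu': sets bits 1 2 -> bits=011010001
After insert 'bee': sets bits 4 8 -> bits=011010001
Not inserted: elk rat yak — query each against bits=011010001:
query elk: checks bit0=0, bit7=0 (has a 0) -> no => not a false positive
query rat: checks bit5=0, bit6=0 (has a 0) -> no => not a false positive
query yak: checks bit2=1, bit8=1 (all 1) -> maybe => FALSE POSITIVE
False positives (alphabetical): yak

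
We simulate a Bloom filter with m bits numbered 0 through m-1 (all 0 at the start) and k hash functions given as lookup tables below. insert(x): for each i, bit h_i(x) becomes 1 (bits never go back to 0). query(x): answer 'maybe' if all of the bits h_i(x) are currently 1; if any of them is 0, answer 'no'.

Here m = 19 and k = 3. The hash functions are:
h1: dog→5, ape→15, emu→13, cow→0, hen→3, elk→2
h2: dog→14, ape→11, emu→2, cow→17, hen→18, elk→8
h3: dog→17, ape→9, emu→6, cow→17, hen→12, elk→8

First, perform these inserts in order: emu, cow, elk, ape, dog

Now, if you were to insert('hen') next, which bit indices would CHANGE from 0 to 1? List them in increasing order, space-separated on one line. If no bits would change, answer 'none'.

Start: bits=0000000000000000000
After insert 'emu': sets bits 2 6 13 -> bits=0010001000000100000
After insert 'cow': sets bits 0 17 -> bits=1010001000000100010
After insert 'elk': sets bits 2 8 -> bits=1010001010000100010
After insert 'ape': sets bits 9 11 15 -> bits=1010001011010101010
After insert 'dog': sets bits 5 14 17 -> bits=1010011011010111010
insert 'hen' would touch bits 3 12 18; currently bit3=0, bit12=0, bit18=0
Bits that are 0 among those (would change 0->1): 3 12 18

Answer: 3 12 18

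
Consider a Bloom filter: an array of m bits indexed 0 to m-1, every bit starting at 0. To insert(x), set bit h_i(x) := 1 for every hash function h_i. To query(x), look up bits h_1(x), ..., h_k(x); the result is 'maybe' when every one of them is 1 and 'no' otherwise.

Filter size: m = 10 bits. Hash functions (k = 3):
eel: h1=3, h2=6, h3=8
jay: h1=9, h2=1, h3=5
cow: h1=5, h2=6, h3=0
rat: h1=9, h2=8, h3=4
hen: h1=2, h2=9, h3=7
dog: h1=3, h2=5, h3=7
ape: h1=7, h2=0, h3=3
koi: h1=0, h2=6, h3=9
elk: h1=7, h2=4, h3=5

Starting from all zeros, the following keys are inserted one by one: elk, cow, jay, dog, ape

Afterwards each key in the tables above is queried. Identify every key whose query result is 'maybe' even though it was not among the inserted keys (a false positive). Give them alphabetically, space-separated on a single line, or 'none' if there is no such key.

Start: bits=0000000000
After insert 'elk': sets bits 4 5 7 -> bits=0000110100
After insert 'cow': sets bits 0 5 6 -> bits=1000111100
After insert 'jay': sets bits 1 5 9 -> bits=1100111101
After insert 'dog': sets bits 3 5 7 -> bits=1101111101
After insert 'ape': sets bits 0 3 7 -> bits=1101111101
Not inserted: eel hen koi rat — query each against bits=1101111101:
query eel: checks bit3=1, bit6=1, bit8=0 (has a 0) -> no => not a false positive
query hen: checks bit2=0, bit7=1, bit9=1 (has a 0) -> no => not a false positive
query koi: checks bit0=1, bit6=1, bit9=1 (all 1) -> maybe => FALSE POSITIVE
query rat: checks bit4=1, bit8=0, bit9=1 (has a 0) -> no => not a false positive
False positives (alphabetical): koi

Answer: koi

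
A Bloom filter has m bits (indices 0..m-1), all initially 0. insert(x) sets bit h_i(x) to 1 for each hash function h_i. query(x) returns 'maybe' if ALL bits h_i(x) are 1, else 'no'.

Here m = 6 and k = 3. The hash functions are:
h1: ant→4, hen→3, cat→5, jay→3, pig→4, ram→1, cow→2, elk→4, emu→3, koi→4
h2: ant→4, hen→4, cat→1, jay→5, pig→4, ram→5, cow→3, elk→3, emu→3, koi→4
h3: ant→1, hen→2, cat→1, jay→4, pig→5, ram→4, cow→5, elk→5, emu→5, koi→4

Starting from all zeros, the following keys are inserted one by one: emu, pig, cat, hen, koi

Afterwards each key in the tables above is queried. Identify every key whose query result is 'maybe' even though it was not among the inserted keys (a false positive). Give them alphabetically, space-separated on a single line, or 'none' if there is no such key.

Start: bits=000000
After insert 'emu': sets bits 3 5 -> bits=000101
After insert 'pig': sets bits 4 5 -> bits=000111
After insert 'cat': sets bits 1 5 -> bits=010111
After insert 'hen': sets bits 2 3 4 -> bits=011111
After insert 'koi': sets bits 4 -> bits=011111
Not inserted: ant cow elk jay ram — query each against bits=011111:
query ant: checks bit1=1, bit4=1 (all 1) -> maybe => FALSE POSITIVE
query cow: checks bit2=1, bit3=1, bit5=1 (all 1) -> maybe => FALSE POSITIVE
query elk: checks bit3=1, bit4=1, bit5=1 (all 1) -> maybe => FALSE POSITIVE
query jay: checks bit3=1, bit4=1, bit5=1 (all 1) -> maybe => FALSE POSITIVE
query ram: checks bit1=1, bit4=1, bit5=1 (all 1) -> maybe => FALSE POSITIVE
False positives (alphabetical): ant cow elk jay ram

Answer: ant cow elk jay ram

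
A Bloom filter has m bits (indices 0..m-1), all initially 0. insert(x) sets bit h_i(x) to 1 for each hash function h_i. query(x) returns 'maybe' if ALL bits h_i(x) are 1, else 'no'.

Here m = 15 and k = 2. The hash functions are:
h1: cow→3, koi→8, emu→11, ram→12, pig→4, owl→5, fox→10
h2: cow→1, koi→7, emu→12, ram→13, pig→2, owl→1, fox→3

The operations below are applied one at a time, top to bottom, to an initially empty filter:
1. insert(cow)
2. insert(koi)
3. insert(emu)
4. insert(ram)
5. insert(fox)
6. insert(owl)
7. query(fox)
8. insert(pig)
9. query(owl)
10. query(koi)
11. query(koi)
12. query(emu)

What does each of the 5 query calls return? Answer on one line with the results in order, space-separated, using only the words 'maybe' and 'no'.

Answer: maybe maybe maybe maybe maybe

Derivation:
Start: bits=000000000000000
Op 1: insert cow -> sets bits 1 3 -> bits=010100000000000
Op 2: insert koi -> sets bits 7 8 -> bits=010100011000000
Op 3: insert emu -> sets bits 11 12 -> bits=010100011001100
Op 4: insert ram -> sets bits 12 13 -> bits=010100011001110
Op 5: insert fox -> sets bits 3 10 -> bits=010100011011110
Op 6: insert owl -> sets bits 1 5 -> bits=010101011011110
Op 7: query fox -> checks bit3=1, bit10=1 (all 1) -> maybe
Op 8: insert pig -> sets bits 2 4 -> bits=011111011011110
Op 9: query owl -> checks bit1=1, bit5=1 (all 1) -> maybe
Op 10: query koi -> checks bit7=1, bit8=1 (all 1) -> maybe
Op 11: query koi -> checks bit7=1, bit8=1 (all 1) -> maybe
Op 12: query emu -> checks bit11=1, bit12=1 (all 1) -> maybe
Query results in order: maybe maybe maybe maybe maybe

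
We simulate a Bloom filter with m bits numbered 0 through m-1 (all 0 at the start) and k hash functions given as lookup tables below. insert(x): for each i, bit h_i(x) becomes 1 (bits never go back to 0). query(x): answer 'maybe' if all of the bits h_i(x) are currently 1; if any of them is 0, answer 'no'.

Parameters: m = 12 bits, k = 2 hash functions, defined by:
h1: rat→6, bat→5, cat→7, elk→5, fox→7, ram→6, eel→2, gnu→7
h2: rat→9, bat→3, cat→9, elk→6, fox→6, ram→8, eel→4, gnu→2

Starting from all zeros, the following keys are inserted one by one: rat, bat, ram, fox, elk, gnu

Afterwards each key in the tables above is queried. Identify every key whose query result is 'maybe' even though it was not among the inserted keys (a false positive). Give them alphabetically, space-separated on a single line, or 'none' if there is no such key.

Answer: cat

Derivation:
Start: bits=000000000000
After insert 'rat': sets bits 6 9 -> bits=000000100100
After insert 'bat': sets bits 3 5 -> bits=000101100100
After insert 'ram': sets bits 6 8 -> bits=000101101100
After insert 'fox': sets bits 6 7 -> bits=000101111100
After insert 'elk': sets bits 5 6 -> bits=000101111100
After insert 'gnu': sets bits 2 7 -> bits=001101111100
Not inserted: cat eel — query each against bits=001101111100:
query cat: checks bit7=1, bit9=1 (all 1) -> maybe => FALSE POSITIVE
query eel: checks bit2=1, bit4=0 (has a 0) -> no => not a false positive
False positives (alphabetical): cat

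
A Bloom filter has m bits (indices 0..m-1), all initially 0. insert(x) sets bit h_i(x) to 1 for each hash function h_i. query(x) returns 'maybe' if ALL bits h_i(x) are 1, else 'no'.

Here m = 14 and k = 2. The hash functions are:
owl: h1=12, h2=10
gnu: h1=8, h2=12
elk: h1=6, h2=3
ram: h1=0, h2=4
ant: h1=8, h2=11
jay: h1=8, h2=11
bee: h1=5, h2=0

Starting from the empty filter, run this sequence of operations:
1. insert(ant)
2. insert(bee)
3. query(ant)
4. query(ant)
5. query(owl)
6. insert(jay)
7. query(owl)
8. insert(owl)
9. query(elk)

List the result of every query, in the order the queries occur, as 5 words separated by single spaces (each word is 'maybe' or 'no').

Answer: maybe maybe no no no

Derivation:
Start: bits=00000000000000
Op 1: insert ant -> sets bits 8 11 -> bits=00000000100100
Op 2: insert bee -> sets bits 0 5 -> bits=10000100100100
Op 3: query ant -> checks bit8=1, bit11=1 (all 1) -> maybe
Op 4: query ant -> checks bit8=1, bit11=1 (all 1) -> maybe
Op 5: query owl -> checks bit10=0, bit12=0 (has a 0) -> no
Op 6: insert jay -> sets bits 8 11 -> bits=10000100100100
Op 7: query owl -> checks bit10=0, bit12=0 (has a 0) -> no
Op 8: insert owl -> sets bits 10 12 -> bits=10000100101110
Op 9: query elk -> checks bit3=0, bit6=0 (has a 0) -> no
Query results in order: maybe maybe no no no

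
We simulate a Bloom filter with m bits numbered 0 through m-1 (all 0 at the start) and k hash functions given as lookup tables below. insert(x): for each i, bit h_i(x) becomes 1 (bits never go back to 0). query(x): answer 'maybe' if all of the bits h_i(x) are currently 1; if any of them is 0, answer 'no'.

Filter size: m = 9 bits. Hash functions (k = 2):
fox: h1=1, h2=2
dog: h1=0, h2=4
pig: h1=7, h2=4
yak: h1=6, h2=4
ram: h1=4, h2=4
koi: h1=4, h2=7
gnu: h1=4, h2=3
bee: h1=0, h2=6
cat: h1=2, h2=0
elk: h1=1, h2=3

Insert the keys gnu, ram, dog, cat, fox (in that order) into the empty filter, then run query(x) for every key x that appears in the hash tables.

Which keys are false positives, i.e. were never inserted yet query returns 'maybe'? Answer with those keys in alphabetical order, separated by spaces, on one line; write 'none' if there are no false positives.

Start: bits=000000000
After insert 'gnu': sets bits 3 4 -> bits=000110000
After insert 'ram': sets bits 4 -> bits=000110000
After insert 'dog': sets bits 0 4 -> bits=100110000
After insert 'cat': sets bits 0 2 -> bits=101110000
After insert 'fox': sets bits 1 2 -> bits=111110000
Not inserted: bee elk koi pig yak — query each against bits=111110000:
query bee: checks bit0=1, bit6=0 (has a 0) -> no => not a false positive
query elk: checks bit1=1, bit3=1 (all 1) -> maybe => FALSE POSITIVE
query koi: checks bit4=1, bit7=0 (has a 0) -> no => not a false positive
query pig: checks bit4=1, bit7=0 (has a 0) -> no => not a false positive
query yak: checks bit4=1, bit6=0 (has a 0) -> no => not a false positive
False positives (alphabetical): elk

Answer: elk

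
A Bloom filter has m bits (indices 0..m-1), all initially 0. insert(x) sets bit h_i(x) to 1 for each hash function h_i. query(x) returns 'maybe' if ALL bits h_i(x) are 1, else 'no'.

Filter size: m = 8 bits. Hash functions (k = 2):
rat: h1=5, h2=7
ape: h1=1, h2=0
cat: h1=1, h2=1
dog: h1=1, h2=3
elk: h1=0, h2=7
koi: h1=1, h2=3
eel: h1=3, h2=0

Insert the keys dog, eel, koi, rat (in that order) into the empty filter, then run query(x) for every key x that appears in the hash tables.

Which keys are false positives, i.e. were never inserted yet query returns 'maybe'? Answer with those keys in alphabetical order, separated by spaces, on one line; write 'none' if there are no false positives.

Answer: ape cat elk

Derivation:
Start: bits=00000000
After insert 'dog': sets bits 1 3 -> bits=01010000
After insert 'eel': sets bits 0 3 -> bits=11010000
After insert 'koi': sets bits 1 3 -> bits=11010000
After insert 'rat': sets bits 5 7 -> bits=11010101
Not inserted: ape cat elk — query each against bits=11010101:
query ape: checks bit0=1, bit1=1 (all 1) -> maybe => FALSE POSITIVE
query cat: checks bit1=1 (all 1) -> maybe => FALSE POSITIVE
query elk: checks bit0=1, bit7=1 (all 1) -> maybe => FALSE POSITIVE
False positives (alphabetical): ape cat elk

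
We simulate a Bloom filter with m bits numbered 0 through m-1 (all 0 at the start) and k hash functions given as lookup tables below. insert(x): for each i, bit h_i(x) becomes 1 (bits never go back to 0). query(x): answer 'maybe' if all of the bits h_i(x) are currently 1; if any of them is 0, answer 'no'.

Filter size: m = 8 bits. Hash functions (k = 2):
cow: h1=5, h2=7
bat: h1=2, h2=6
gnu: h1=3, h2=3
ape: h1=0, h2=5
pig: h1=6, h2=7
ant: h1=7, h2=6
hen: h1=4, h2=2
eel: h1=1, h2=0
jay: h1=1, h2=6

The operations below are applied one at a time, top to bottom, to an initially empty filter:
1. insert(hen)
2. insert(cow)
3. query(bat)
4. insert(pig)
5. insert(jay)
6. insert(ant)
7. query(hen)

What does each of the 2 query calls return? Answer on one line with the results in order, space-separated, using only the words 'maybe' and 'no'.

Start: bits=00000000
Op 1: insert hen -> sets bits 2 4 -> bits=00101000
Op 2: insert cow -> sets bits 5 7 -> bits=00101101
Op 3: query bat -> checks bit2=1, bit6=0 (has a 0) -> no
Op 4: insert pig -> sets bits 6 7 -> bits=00101111
Op 5: insert jay -> sets bits 1 6 -> bits=01101111
Op 6: insert ant -> sets bits 6 7 -> bits=01101111
Op 7: query hen -> checks bit2=1, bit4=1 (all 1) -> maybe
Query results in order: no maybe

Answer: no maybe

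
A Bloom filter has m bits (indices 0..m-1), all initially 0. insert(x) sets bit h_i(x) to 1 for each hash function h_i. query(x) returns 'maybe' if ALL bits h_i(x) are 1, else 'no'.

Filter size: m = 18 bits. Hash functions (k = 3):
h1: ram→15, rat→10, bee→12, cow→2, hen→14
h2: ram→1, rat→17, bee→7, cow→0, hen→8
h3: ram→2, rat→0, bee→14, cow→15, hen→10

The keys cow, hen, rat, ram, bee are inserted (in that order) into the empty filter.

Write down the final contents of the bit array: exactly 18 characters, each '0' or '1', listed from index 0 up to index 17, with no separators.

Start: bits=000000000000000000
After insert 'cow': sets bits 0 2 15 -> bits=101000000000000100
After insert 'hen': sets bits 8 10 14 -> bits=101000001010001100
After insert 'rat': sets bits 0 10 17 -> bits=101000001010001101
After insert 'ram': sets bits 1 2 15 -> bits=111000001010001101
After insert 'bee': sets bits 7 12 14 -> bits=111000011010101101

Answer: 111000011010101101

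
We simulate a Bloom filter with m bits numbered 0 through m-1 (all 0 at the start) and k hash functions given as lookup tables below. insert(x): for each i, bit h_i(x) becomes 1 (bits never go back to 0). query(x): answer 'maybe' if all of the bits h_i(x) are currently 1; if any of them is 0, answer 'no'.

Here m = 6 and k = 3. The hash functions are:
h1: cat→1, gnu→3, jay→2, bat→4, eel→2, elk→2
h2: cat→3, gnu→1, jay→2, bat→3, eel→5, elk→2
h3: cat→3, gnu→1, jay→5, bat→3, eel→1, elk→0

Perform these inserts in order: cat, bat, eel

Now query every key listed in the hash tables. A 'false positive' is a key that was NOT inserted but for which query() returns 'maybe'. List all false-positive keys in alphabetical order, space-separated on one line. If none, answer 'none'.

Start: bits=000000
After insert 'cat': sets bits 1 3 -> bits=010100
After insert 'bat': sets bits 3 4 -> bits=010110
After insert 'eel': sets bits 1 2 5 -> bits=011111
Not inserted: elk gnu jay — query each against bits=011111:
query elk: checks bit0=0, bit2=1 (has a 0) -> no => not a false positive
query gnu: checks bit1=1, bit3=1 (all 1) -> maybe => FALSE POSITIVE
query jay: checks bit2=1, bit5=1 (all 1) -> maybe => FALSE POSITIVE
False positives (alphabetical): gnu jay

Answer: gnu jay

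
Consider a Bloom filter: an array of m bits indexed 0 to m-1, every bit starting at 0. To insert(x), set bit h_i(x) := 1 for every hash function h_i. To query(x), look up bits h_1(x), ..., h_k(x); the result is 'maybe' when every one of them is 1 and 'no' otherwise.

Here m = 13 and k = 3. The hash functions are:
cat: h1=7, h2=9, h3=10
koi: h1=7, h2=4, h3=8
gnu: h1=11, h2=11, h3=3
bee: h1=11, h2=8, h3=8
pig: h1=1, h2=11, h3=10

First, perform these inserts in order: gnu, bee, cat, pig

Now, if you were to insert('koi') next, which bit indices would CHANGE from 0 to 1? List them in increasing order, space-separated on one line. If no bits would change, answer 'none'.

Start: bits=0000000000000
After insert 'gnu': sets bits 3 11 -> bits=0001000000010
After insert 'bee': sets bits 8 11 -> bits=0001000010010
After insert 'cat': sets bits 7 9 10 -> bits=0001000111110
After insert 'pig': sets bits 1 10 11 -> bits=0101000111110
insert 'koi' would touch bits 4 7 8; currently bit4=0, bit7=1, bit8=1
Bits that are 0 among those (would change 0->1): 4

Answer: 4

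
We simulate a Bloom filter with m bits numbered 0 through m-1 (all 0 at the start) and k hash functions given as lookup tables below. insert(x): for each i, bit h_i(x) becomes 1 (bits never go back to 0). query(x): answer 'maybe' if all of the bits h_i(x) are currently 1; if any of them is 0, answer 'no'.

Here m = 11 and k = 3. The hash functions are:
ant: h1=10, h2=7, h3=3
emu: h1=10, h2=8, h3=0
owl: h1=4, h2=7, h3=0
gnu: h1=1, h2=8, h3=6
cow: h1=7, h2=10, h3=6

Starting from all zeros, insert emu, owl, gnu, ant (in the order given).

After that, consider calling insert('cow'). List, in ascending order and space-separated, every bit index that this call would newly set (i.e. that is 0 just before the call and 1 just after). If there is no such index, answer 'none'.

Answer: none

Derivation:
Start: bits=00000000000
After insert 'emu': sets bits 0 8 10 -> bits=10000000101
After insert 'owl': sets bits 0 4 7 -> bits=10001001101
After insert 'gnu': sets bits 1 6 8 -> bits=11001011101
After insert 'ant': sets bits 3 7 10 -> bits=11011011101
insert 'cow' would touch bits 6 7 10; currently bit6=1, bit7=1, bit10=1
Bits that are 0 among those (would change 0->1): none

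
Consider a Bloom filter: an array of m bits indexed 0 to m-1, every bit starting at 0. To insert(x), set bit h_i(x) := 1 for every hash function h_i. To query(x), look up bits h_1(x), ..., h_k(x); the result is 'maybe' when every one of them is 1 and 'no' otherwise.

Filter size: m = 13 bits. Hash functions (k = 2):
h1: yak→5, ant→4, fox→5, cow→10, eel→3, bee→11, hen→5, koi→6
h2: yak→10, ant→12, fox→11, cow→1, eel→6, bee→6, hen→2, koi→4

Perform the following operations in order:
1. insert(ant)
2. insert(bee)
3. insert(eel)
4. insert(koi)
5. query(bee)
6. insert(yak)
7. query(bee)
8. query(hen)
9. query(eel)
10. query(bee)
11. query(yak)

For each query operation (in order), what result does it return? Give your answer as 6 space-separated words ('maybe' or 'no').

Start: bits=0000000000000
Op 1: insert ant -> sets bits 4 12 -> bits=0000100000001
Op 2: insert bee -> sets bits 6 11 -> bits=0000101000011
Op 3: insert eel -> sets bits 3 6 -> bits=0001101000011
Op 4: insert koi -> sets bits 4 6 -> bits=0001101000011
Op 5: query bee -> checks bit6=1, bit11=1 (all 1) -> maybe
Op 6: insert yak -> sets bits 5 10 -> bits=0001111000111
Op 7: query bee -> checks bit6=1, bit11=1 (all 1) -> maybe
Op 8: query hen -> checks bit2=0, bit5=1 (has a 0) -> no
Op 9: query eel -> checks bit3=1, bit6=1 (all 1) -> maybe
Op 10: query bee -> checks bit6=1, bit11=1 (all 1) -> maybe
Op 11: query yak -> checks bit5=1, bit10=1 (all 1) -> maybe
Query results in order: maybe maybe no maybe maybe maybe

Answer: maybe maybe no maybe maybe maybe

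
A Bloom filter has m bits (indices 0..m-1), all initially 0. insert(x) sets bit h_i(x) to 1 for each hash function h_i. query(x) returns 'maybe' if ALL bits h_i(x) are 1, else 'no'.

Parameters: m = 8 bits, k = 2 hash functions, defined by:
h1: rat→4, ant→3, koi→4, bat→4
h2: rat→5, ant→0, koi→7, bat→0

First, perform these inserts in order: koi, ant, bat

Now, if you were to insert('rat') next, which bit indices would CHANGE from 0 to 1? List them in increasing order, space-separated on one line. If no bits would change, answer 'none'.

Answer: 5

Derivation:
Start: bits=00000000
After insert 'koi': sets bits 4 7 -> bits=00001001
After insert 'ant': sets bits 0 3 -> bits=10011001
After insert 'bat': sets bits 0 4 -> bits=10011001
insert 'rat' would touch bits 4 5; currently bit4=1, bit5=0
Bits that are 0 among those (would change 0->1): 5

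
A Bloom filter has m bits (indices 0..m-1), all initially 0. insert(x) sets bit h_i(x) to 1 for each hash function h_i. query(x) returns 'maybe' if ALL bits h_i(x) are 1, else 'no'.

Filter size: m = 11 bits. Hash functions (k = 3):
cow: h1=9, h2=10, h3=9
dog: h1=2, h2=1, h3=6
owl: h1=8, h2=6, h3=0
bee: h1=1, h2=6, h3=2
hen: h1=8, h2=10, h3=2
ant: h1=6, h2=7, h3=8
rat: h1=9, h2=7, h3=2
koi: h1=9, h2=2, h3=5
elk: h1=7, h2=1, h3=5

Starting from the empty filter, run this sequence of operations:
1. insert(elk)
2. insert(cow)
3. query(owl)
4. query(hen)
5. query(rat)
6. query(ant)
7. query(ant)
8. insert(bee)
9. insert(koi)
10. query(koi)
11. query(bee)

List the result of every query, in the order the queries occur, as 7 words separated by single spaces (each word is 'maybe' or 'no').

Answer: no no no no no maybe maybe

Derivation:
Start: bits=00000000000
Op 1: insert elk -> sets bits 1 5 7 -> bits=01000101000
Op 2: insert cow -> sets bits 9 10 -> bits=01000101011
Op 3: query owl -> checks bit0=0, bit6=0, bit8=0 (has a 0) -> no
Op 4: query hen -> checks bit2=0, bit8=0, bit10=1 (has a 0) -> no
Op 5: query rat -> checks bit2=0, bit7=1, bit9=1 (has a 0) -> no
Op 6: query ant -> checks bit6=0, bit7=1, bit8=0 (has a 0) -> no
Op 7: query ant -> checks bit6=0, bit7=1, bit8=0 (has a 0) -> no
Op 8: insert bee -> sets bits 1 2 6 -> bits=01100111011
Op 9: insert koi -> sets bits 2 5 9 -> bits=01100111011
Op 10: query koi -> checks bit2=1, bit5=1, bit9=1 (all 1) -> maybe
Op 11: query bee -> checks bit1=1, bit2=1, bit6=1 (all 1) -> maybe
Query results in order: no no no no no maybe maybe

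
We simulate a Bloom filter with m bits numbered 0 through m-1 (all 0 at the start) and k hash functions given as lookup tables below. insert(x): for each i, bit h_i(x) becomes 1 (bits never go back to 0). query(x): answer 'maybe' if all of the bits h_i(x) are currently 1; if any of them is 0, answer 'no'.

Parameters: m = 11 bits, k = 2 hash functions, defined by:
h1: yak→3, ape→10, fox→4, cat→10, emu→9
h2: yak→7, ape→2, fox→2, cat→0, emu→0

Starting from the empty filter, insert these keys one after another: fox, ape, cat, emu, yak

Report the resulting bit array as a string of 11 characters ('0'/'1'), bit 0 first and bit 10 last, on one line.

Answer: 10111001011

Derivation:
Start: bits=00000000000
After insert 'fox': sets bits 2 4 -> bits=00101000000
After insert 'ape': sets bits 2 10 -> bits=00101000001
After insert 'cat': sets bits 0 10 -> bits=10101000001
After insert 'emu': sets bits 0 9 -> bits=10101000011
After insert 'yak': sets bits 3 7 -> bits=10111001011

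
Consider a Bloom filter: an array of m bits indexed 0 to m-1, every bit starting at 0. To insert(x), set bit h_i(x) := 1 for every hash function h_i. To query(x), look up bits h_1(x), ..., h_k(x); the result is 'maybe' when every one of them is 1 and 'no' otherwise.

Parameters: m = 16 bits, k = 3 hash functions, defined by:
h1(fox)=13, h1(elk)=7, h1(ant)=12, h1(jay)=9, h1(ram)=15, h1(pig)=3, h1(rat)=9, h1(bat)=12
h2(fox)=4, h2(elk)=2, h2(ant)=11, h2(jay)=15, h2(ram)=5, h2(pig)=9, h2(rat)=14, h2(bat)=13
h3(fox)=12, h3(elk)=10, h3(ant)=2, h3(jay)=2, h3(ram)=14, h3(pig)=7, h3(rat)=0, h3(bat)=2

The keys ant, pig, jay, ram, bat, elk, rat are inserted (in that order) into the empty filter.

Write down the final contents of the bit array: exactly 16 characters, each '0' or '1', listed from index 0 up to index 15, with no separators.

Start: bits=0000000000000000
After insert 'ant': sets bits 2 11 12 -> bits=0010000000011000
After insert 'pig': sets bits 3 7 9 -> bits=0011000101011000
After insert 'jay': sets bits 2 9 15 -> bits=0011000101011001
After insert 'ram': sets bits 5 14 15 -> bits=0011010101011011
After insert 'bat': sets bits 2 12 13 -> bits=0011010101011111
After insert 'elk': sets bits 2 7 10 -> bits=0011010101111111
After insert 'rat': sets bits 0 9 14 -> bits=1011010101111111

Answer: 1011010101111111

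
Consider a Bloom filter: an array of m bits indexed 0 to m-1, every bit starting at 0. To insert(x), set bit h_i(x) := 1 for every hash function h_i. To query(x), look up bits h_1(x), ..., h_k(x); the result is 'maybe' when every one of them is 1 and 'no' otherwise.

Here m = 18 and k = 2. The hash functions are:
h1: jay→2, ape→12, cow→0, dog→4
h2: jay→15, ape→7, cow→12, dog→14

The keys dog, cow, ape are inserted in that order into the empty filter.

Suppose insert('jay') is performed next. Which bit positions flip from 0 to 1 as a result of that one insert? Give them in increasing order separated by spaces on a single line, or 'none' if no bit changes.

Answer: 2 15

Derivation:
Start: bits=000000000000000000
After insert 'dog': sets bits 4 14 -> bits=000010000000001000
After insert 'cow': sets bits 0 12 -> bits=100010000000101000
After insert 'ape': sets bits 7 12 -> bits=100010010000101000
insert 'jay' would touch bits 2 15; currently bit2=0, bit15=0
Bits that are 0 among those (would change 0->1): 2 15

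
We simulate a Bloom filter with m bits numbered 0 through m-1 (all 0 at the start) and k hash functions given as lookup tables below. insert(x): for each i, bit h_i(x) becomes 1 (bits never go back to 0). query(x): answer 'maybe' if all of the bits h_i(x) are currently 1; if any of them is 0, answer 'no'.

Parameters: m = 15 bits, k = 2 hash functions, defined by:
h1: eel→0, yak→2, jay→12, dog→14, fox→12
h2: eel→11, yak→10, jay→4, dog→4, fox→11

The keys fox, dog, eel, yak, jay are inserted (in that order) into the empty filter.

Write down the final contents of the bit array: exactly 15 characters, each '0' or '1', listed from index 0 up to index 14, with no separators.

Answer: 101010000011101

Derivation:
Start: bits=000000000000000
After insert 'fox': sets bits 11 12 -> bits=000000000001100
After insert 'dog': sets bits 4 14 -> bits=000010000001101
After insert 'eel': sets bits 0 11 -> bits=100010000001101
After insert 'yak': sets bits 2 10 -> bits=101010000011101
After insert 'jay': sets bits 4 12 -> bits=101010000011101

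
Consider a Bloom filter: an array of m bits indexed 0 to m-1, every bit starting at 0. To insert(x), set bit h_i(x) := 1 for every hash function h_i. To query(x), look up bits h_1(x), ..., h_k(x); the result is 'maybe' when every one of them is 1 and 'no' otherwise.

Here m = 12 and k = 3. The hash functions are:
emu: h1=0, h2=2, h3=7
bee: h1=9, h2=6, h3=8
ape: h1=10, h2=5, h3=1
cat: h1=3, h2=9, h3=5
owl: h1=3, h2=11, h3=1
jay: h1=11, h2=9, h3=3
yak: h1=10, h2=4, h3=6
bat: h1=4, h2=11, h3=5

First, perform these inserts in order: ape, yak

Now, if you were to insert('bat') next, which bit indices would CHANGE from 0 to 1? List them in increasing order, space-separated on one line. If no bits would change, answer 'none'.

Start: bits=000000000000
After insert 'ape': sets bits 1 5 10 -> bits=010001000010
After insert 'yak': sets bits 4 6 10 -> bits=010011100010
insert 'bat' would touch bits 4 5 11; currently bit4=1, bit5=1, bit11=0
Bits that are 0 among those (would change 0->1): 11

Answer: 11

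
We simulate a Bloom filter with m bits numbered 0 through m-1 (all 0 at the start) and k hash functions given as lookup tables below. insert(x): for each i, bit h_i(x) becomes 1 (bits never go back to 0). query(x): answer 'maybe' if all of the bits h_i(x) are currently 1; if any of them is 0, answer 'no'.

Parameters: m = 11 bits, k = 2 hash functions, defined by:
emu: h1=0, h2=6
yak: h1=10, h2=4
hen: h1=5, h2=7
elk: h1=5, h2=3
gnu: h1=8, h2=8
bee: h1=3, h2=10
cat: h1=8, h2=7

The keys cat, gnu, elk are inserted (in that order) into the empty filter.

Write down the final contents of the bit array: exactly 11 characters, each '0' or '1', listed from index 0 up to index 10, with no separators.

Start: bits=00000000000
After insert 'cat': sets bits 7 8 -> bits=00000001100
After insert 'gnu': sets bits 8 -> bits=00000001100
After insert 'elk': sets bits 3 5 -> bits=00010101100

Answer: 00010101100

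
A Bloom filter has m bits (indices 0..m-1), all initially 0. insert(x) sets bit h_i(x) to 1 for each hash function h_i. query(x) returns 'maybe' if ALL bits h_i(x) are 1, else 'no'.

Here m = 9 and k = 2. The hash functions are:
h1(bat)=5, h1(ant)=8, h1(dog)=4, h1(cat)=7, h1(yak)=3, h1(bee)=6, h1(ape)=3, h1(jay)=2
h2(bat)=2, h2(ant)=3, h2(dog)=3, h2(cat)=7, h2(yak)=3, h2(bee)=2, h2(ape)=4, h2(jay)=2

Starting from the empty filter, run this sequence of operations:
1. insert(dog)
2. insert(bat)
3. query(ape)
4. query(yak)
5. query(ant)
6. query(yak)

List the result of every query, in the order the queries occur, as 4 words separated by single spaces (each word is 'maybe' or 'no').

Start: bits=000000000
Op 1: insert dog -> sets bits 3 4 -> bits=000110000
Op 2: insert bat -> sets bits 2 5 -> bits=001111000
Op 3: query ape -> checks bit3=1, bit4=1 (all 1) -> maybe
Op 4: query yak -> checks bit3=1 (all 1) -> maybe
Op 5: query ant -> checks bit3=1, bit8=0 (has a 0) -> no
Op 6: query yak -> checks bit3=1 (all 1) -> maybe
Query results in order: maybe maybe no maybe

Answer: maybe maybe no maybe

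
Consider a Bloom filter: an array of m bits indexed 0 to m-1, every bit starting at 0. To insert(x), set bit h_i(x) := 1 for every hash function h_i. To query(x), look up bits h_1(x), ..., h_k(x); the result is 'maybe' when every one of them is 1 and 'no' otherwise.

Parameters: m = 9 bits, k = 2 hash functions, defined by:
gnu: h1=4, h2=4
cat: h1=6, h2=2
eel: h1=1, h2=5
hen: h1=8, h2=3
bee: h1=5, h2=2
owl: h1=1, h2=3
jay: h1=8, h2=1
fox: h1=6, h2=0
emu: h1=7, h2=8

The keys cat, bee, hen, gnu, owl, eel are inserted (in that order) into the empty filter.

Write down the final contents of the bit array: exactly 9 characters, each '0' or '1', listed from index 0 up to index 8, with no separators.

Start: bits=000000000
After insert 'cat': sets bits 2 6 -> bits=001000100
After insert 'bee': sets bits 2 5 -> bits=001001100
After insert 'hen': sets bits 3 8 -> bits=001101101
After insert 'gnu': sets bits 4 -> bits=001111101
After insert 'owl': sets bits 1 3 -> bits=011111101
After insert 'eel': sets bits 1 5 -> bits=011111101

Answer: 011111101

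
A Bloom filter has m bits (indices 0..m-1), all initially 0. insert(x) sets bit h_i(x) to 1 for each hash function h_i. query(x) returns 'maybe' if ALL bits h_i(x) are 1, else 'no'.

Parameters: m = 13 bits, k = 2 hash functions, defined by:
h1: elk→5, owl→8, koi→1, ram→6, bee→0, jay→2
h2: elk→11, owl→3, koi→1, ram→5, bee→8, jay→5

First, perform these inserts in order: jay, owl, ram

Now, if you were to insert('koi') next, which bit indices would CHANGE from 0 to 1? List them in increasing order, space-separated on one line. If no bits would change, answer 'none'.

Start: bits=0000000000000
After insert 'jay': sets bits 2 5 -> bits=0010010000000
After insert 'owl': sets bits 3 8 -> bits=0011010010000
After insert 'ram': sets bits 5 6 -> bits=0011011010000
insert 'koi' would touch bits 1; currently bit1=0
Bits that are 0 among those (would change 0->1): 1

Answer: 1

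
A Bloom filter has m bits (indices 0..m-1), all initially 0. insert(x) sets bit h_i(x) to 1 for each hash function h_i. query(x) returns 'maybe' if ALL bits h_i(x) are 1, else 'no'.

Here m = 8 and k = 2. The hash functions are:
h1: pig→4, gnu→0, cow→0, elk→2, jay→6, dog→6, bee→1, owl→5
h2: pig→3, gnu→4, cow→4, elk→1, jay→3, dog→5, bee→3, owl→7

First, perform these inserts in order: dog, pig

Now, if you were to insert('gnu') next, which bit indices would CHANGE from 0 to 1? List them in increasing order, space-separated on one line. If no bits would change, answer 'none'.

Start: bits=00000000
After insert 'dog': sets bits 5 6 -> bits=00000110
After insert 'pig': sets bits 3 4 -> bits=00011110
insert 'gnu' would touch bits 0 4; currently bit0=0, bit4=1
Bits that are 0 among those (would change 0->1): 0

Answer: 0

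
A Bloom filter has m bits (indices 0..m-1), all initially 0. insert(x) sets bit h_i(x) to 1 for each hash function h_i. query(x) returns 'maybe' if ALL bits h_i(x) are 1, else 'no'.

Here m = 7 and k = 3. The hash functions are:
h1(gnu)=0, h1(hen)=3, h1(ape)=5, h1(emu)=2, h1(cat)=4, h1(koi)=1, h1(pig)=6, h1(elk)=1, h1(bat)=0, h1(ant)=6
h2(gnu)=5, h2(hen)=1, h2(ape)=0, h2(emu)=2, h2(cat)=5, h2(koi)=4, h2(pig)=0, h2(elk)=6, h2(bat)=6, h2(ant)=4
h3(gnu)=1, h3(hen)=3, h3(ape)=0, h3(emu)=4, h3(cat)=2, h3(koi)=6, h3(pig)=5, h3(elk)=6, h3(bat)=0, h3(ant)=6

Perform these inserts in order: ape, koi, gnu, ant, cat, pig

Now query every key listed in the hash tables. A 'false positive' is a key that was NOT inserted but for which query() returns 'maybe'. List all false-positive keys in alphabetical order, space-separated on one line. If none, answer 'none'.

Answer: bat elk emu

Derivation:
Start: bits=0000000
After insert 'ape': sets bits 0 5 -> bits=1000010
After insert 'koi': sets bits 1 4 6 -> bits=1100111
After insert 'gnu': sets bits 0 1 5 -> bits=1100111
After insert 'ant': sets bits 4 6 -> bits=1100111
After insert 'cat': sets bits 2 4 5 -> bits=1110111
After insert 'pig': sets bits 0 5 6 -> bits=1110111
Not inserted: bat elk emu hen — query each against bits=1110111:
query bat: checks bit0=1, bit6=1 (all 1) -> maybe => FALSE POSITIVE
query elk: checks bit1=1, bit6=1 (all 1) -> maybe => FALSE POSITIVE
query emu: checks bit2=1, bit4=1 (all 1) -> maybe => FALSE POSITIVE
query hen: checks bit1=1, bit3=0 (has a 0) -> no => not a false positive
False positives (alphabetical): bat elk emu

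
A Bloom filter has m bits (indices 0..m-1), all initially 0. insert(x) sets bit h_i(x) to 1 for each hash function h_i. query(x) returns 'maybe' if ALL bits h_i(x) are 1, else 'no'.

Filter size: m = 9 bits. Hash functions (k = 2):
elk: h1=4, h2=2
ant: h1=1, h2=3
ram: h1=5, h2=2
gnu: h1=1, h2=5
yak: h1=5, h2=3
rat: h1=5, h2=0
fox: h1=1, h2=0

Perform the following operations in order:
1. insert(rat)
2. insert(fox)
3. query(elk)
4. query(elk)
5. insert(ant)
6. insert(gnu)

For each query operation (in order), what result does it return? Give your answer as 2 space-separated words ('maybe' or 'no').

Start: bits=000000000
Op 1: insert rat -> sets bits 0 5 -> bits=100001000
Op 2: insert fox -> sets bits 0 1 -> bits=110001000
Op 3: query elk -> checks bit2=0, bit4=0 (has a 0) -> no
Op 4: query elk -> checks bit2=0, bit4=0 (has a 0) -> no
Op 5: insert ant -> sets bits 1 3 -> bits=110101000
Op 6: insert gnu -> sets bits 1 5 -> bits=110101000
Query results in order: no no

Answer: no no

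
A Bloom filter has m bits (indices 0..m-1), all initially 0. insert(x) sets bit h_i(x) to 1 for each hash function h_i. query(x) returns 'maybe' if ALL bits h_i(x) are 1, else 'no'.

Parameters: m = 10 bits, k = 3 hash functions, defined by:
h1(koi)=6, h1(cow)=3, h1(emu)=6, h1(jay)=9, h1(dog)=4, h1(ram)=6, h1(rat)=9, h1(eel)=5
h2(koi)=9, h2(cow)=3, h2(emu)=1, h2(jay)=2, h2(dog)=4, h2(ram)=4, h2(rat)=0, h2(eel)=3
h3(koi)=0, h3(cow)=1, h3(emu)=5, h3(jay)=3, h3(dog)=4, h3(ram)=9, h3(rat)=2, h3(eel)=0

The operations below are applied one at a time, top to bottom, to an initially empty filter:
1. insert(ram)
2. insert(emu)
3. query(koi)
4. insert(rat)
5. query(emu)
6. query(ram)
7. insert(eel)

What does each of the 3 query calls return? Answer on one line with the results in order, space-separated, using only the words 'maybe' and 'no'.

Start: bits=0000000000
Op 1: insert ram -> sets bits 4 6 9 -> bits=0000101001
Op 2: insert emu -> sets bits 1 5 6 -> bits=0100111001
Op 3: query koi -> checks bit0=0, bit6=1, bit9=1 (has a 0) -> no
Op 4: insert rat -> sets bits 0 2 9 -> bits=1110111001
Op 5: query emu -> checks bit1=1, bit5=1, bit6=1 (all 1) -> maybe
Op 6: query ram -> checks bit4=1, bit6=1, bit9=1 (all 1) -> maybe
Op 7: insert eel -> sets bits 0 3 5 -> bits=1111111001
Query results in order: no maybe maybe

Answer: no maybe maybe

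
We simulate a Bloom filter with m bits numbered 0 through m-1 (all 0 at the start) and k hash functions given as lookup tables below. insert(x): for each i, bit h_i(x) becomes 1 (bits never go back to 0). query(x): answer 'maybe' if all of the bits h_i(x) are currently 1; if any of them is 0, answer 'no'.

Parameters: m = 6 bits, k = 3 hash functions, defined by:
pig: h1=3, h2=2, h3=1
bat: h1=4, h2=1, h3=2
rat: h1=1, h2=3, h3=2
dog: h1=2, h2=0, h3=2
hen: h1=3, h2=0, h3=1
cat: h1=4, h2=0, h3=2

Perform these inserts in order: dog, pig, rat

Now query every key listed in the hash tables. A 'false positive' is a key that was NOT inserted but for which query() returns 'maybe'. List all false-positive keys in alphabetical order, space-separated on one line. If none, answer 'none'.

Start: bits=000000
After insert 'dog': sets bits 0 2 -> bits=101000
After insert 'pig': sets bits 1 2 3 -> bits=111100
After insert 'rat': sets bits 1 2 3 -> bits=111100
Not inserted: bat cat hen — query each against bits=111100:
query bat: checks bit1=1, bit2=1, bit4=0 (has a 0) -> no => not a false positive
query cat: checks bit0=1, bit2=1, bit4=0 (has a 0) -> no => not a false positive
query hen: checks bit0=1, bit1=1, bit3=1 (all 1) -> maybe => FALSE POSITIVE
False positives (alphabetical): hen

Answer: hen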